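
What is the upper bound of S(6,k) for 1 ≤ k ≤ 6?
90

Row S(6,k) for k = 1..6 (via S(n,k) = k·S(n−1,k) + S(n−1,k−1)): 1, 31, 90, 65, 15, 1. The row is unimodal; maximum at k = 3: 90.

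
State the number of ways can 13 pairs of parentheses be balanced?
742,900

Solution: Using the Catalan number formula: C_n = C(2n, n) / (n+1)
C_13 = C(26, 13) / (13+1)
     = 10400600 / 14
     = 742,900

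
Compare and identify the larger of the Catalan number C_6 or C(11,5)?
C(11,5)
C_6 = C(12,6)/(6+1) = 924/7 = 132; C(11,5) = 462.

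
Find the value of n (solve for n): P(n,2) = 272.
17

Explanation: P(n,2) = n(n−1) is increasing in n; n(n−1) ≈ (n−0.5)^2 = 272 gives n ≈ 17.0. Check: P(15,2) = 210, P(16,2) = 240, P(17,2) = 272 ✓. So n = 17.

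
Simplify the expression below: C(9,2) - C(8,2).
8
C(9,2) - C(8,2) = C(8,1) = 8.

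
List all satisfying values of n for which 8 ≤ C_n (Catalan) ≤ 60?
4, 5

Solution: C_3=5; C_4=14; C_5=42; C_6=132. So valid n = 4, 5.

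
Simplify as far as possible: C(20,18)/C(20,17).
1/6

C(n,k+1)/C(n,k) = (n−k)/(k+1). Here (20−17)/(17+1) = 3/18 = 1/6.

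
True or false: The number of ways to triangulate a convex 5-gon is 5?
Triangulations of a convex 5-gon are counted by the Catalan number C_3: C_3 = C(6,3)/(3+1) = 20/4 = 5.
Final answer: True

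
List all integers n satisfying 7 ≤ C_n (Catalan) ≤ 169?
4, 5, 6

Explanation: C_3=5; C_4=14; C_5=42; C_6=132; C_7=429. So valid n = 4, 5, 6.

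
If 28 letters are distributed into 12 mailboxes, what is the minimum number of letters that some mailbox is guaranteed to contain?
3

Explanation: Pigeonhole: ⌈28/12⌉ = 3.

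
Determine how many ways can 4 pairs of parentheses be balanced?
14
Using the Catalan number formula: C_n = C(2n, n) / (n+1)
C_4 = C(8, 4) / (4+1)
     = 70 / 5
     = 14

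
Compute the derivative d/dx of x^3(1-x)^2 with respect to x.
Product rule: 3x^{2}(1-x)^{2} + x^3·(-2)(1-x)^{1}.

Answer: 3x^2(1-x)^2 - 2x^3(1-x)^1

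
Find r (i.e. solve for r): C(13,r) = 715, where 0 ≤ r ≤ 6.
4

Explanation: C(13,r) is increasing for 0 ≤ r ≤ 6. Stepping up (C(13,r+1) = C(13,r)·(13−r)/(r+1)): C(13,1) = 13, C(13,2) = 78, C(13,3) = 286, C(13,4) = 715 ✓. So r = 4.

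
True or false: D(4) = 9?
True

Explanation: Derangements of 4 elements: D(4) = (4-1)·[D(3) + D(2)] = 3·[2 + 1] = 9.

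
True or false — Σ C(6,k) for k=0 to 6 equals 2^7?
False

Explanation: Binomial theorem: Σ C(6,k) = (1+1)^6 = 2^6 = 64; RHS 2^7 = 128.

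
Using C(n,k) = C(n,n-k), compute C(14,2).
91

Working:
C(14,2) = C(14,12) = 91.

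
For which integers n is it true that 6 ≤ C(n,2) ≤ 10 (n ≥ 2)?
4, 5

Reasoning: C(3,2)=3; C(4,2)=6; C(5,2)=10; C(6,2)=15. So valid n = 4, 5.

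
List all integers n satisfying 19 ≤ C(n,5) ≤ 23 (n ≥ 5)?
7

C(6,5)=6; C(7,5)=21; C(8,5)=56. So valid n = 7.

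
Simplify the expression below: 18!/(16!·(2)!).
153
This is C(18,16) = 153.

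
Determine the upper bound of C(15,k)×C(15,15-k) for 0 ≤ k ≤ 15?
C(15,k)·C(15,15-k) = C(15,k)², maximised at the centre k = 7: C(15,7)² = 41,409,225.
Final answer: 41,409,225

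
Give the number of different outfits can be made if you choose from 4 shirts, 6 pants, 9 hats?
By the multiplication principle: 4 × 6 × 9 = 216.

Answer: 216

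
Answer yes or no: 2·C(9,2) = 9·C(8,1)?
Yes

Solution: Absorption identity k·C(n,k) = n·C(n-1,k-1). LHS = 2·36 = 72; RHS = 9·8 = 72.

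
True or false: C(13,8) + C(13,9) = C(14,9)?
True

Reasoning: Pascal's identity C(n,k) + C(n,k+1) = C(n+1,k+1): 1,287 + 715 = 2,002 = C(14,9).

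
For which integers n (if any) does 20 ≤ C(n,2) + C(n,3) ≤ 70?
C(4,2)+C(4,3)=10; C(5,2)+C(5,3)=20; C(6,2)+C(6,3)=35; C(7,2)+C(7,3)=56; C(8,2)+C(8,3)=84. So valid n = 5, 6, 7.
Final answer: 5, 6, 7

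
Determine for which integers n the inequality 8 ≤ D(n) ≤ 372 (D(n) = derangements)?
4, 5, 6

Working:
Using D(n) = (n−1)[D(n−1) + D(n−2)] with D(1)=0, D(2)=1: D(3)=2; D(4)=9; D(5)=44; D(6)=265; D(7)=1,854. So valid n = 4, 5, 6.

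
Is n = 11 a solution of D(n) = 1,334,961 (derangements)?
No

Working:
D(11) = (11-1)·[D(10) + D(9)] = 10·[1,334,961 + 133,496] = 14,684,570, which does not equal 1,334,961.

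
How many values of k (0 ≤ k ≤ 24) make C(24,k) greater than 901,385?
7

Row 24 is unimodal and symmetric about k=24/2. C(24,8)=735,471 ≤ 901,385; C(24,9)=1,307,504 > 901,385; by symmetry C(24,k) > 901,385 for k = 9..15. That's 15 - 9 + 1 = 7 values.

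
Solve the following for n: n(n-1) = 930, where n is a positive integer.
31

n² − n − 930 = 0, so n = (1 ± √(1 + 4·930))/2 = (1 ± √3,721)/2 = (1 ± 61)/2, i.e. n = 31 or n = -30. Taking the positive root, n = 31 (check: 31×30 = 930).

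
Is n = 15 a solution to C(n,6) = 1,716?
No

Solution: C(15,6) = 15·14·13·12·11·10/6! = 3,603,600/720 = 5,005, which does not equal 1,716.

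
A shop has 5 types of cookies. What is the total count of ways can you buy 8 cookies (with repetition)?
495

Working:
Stars and bars: C(8+5-1, 8) = C(12, 8) = 495.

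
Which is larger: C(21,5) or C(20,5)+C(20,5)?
C(20,5)+C(20,5)

Working:
C(21,5)=20,349; C(20,5)+C(20,5)=15,504+15,504=31,008.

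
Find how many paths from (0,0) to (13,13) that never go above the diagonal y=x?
742,900

Working:
Counted by the Catalan number C_13: C_13 = C(26,13)/(13+1) = 10,400,600/14 = 742,900.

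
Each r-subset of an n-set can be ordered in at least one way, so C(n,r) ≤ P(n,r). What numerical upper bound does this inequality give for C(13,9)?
259,459,200

Solution: P(13,9) = 13·12·11·10·9·8·7·6·5 = 259,459,200, so C(13,9) ≤ 259,459,200. (The bound is loose by a factor of 9! = 362,880: C(13,9) = 259,459,200/362,880 = 715.)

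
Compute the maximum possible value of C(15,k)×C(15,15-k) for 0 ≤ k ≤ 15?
41,409,225

Working:
C(15,k)·C(15,15-k) = C(15,k)², maximised at the centre k = 7: C(15,7)² = 41,409,225.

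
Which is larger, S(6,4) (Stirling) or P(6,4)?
P(6,4)
S(6,4) = 4·S(5,4) + S(5,3) = 4·10 + 25 = 65; P(6,4) = 360.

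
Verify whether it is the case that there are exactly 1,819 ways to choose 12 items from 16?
C(16,12) = 1,820 ≠ 1819.
Final answer: False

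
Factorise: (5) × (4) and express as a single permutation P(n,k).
P(5,2) = 5!/(3)!

Explanation: Product of 2 consecutive descending integers starting at 5: P(5,2) = 5!/3! = 20.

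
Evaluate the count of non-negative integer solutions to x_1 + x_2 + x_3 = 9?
55

Explanation: C(9+3-1, 3-1) = 55.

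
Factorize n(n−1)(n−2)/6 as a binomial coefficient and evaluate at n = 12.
n(n−1)(n−2)/6 = n!/(3!(n−3)!) = C(n,3). At n = 12: C(12,3) = 220.
Final answer: C(n,3); C(12,3) = 220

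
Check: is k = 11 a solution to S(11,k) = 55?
S(11,11) = 11·S(10,11) + S(10,10) = 11·0 + 1 = 1, which does not equal 55.

Answer: No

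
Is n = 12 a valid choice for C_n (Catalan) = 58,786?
No
C_12 = C(24,12)/(12+1) = 2,704,156/13 = 208,012, which does not equal 58,786.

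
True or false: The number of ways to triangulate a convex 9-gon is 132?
False

Triangulations of a convex 9-gon are counted by the Catalan number C_7: C_7 = C(14,7)/(7+1) = 3,432/8 = 429.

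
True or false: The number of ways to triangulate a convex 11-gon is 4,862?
True

Solution: Triangulations of a convex 11-gon are counted by the Catalan number C_9: C_9 = C(18,9)/(9+1) = 48,620/10 = 4,862.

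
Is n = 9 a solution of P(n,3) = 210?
P(9,3) = 9·8·7 = 504, which does not equal 210.

Answer: No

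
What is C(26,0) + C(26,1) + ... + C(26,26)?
67,108,864

Working:
Sum of binomial coefficients = 2^26 = 67,108,864.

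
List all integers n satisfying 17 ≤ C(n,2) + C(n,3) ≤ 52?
C(4,2)+C(4,3)=10; C(5,2)+C(5,3)=20; C(6,2)+C(6,3)=35; C(7,2)+C(7,3)=56. So valid n = 5, 6.
Final answer: 5, 6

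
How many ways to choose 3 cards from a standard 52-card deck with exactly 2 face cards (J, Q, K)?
12 face cards and 40 non-face cards: C(12,2) × C(40,1) = 66 × 40 = 2,640.
Final answer: 2,640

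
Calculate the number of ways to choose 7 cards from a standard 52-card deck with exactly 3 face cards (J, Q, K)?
20,105,800

12 face cards and 40 non-face cards: C(12,3) × C(40,4) = 220 × 91,390 = 20,105,800.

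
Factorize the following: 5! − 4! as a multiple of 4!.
4 × 4! = 96

Solution: 5! − 4! = 5·4! − 4! = (5 − 1)·4! = 4 × 4! = 96.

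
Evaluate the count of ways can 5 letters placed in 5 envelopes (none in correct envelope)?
44

Solution: Using D(n) = (n-1)[D(n-1) + D(n-2)]:
D(5) = (5-1) × [D(4) + D(3)]
      = 4 × [9 + 2]
      = 4 × 11
      = 44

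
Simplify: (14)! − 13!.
(14)! − 13! = (14)·13! − 13! = (14−1)·13! = 13·13! = 80,951,270,400.

Answer: 80,951,270,400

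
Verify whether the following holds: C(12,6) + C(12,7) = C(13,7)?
True

Working:
Pascal's identity: LHS = 924 + 792 = 1,716; RHS = C(13,7) = 1,716. Both sides agree, so the statement holds.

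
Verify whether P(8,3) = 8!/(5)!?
True

Working:
Permutation formula P(n,k) = n!/(n-k)!: 8!/5! = 40,320/120 = 336 = P(8,3). The statement holds.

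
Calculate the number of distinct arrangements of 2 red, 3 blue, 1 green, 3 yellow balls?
5,040
Multinomial: 9!/(2! × 3! × 1! × 3!) = 5,040.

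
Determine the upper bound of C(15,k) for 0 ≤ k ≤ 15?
6,435

Reasoning: Maximum at k = 7 or k = 8: C(15,7) = 6,435.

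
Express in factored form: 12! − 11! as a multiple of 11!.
11 × 11! = 439,084,800
12! − 11! = 12·11! − 11! = (12 − 1)·11! = 11 × 11! = 439,084,800.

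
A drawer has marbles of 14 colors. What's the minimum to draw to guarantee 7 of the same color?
85

Worst case: 6 of each = 84. One more: 85.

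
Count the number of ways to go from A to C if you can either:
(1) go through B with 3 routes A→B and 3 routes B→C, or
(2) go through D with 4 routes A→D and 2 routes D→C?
17

Working:
Route via B: 3×3=9. Route via D: 4×2=8. Total: 17.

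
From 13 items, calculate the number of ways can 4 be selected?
715

Reasoning: C(13,4) = 13! / (4! × (13-4)!)
         = 13! / (4! × 9!)
         = 715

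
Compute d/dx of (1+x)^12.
12(1+x)^11

Working:
Using the power rule: d/dx (1+x)^12 = 12(1+x)^{11}.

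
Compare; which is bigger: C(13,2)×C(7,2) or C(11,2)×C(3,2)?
C(13,2)×C(7,2)

Solution: C(13,2)×C(7,2)=1,638, C(11,2)×C(3,2)=165.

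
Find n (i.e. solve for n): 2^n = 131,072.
131,072 = 1,024 × 128 = 2^10 × 2^7 = 2^17, so n = 17.

Answer: 17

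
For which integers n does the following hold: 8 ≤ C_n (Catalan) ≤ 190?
4, 5, 6

Solution: C_3=5; C_4=14; C_5=42; C_6=132; C_7=429. So valid n = 4, 5, 6.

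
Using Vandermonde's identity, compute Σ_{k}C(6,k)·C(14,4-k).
= C(6+14,4) = C(20,4) = 4,845.

Answer: 4,845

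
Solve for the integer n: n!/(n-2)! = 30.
6

Solution: n!/(n-2)! = n×(n-1), a product of 2 consecutive integers ≈ (n−0.5)^2. 30^(1/2) + 0.5 ≈ 6.0; check n = 6: 6×5 = 30 ✓. So n = 6.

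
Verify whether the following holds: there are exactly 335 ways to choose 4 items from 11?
False

Working:
C(11,4) = 330 ≠ 335.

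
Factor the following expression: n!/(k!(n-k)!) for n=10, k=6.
C(10,6) = 210

Solution: This is the binomial coefficient C(10,6) = 210.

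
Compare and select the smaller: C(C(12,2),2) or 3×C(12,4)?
3×C(12,4)

Working:
C(C(12,2),2)=2,145, 3×C(12,4)=1,485.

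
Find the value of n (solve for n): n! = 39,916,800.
n! is strictly increasing. 9! = 362,880, 10! = 3,628,800, 11! = 39,916,800 ✓. So n = 11.
Final answer: 11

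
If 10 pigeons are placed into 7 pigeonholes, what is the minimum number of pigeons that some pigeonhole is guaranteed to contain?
2

Working:
Pigeonhole: ⌈10/7⌉ = 2.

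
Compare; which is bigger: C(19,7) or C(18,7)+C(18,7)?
C(18,7)+C(18,7)
C(19,7)=50,388; C(18,7)+C(18,7)=31,824+31,824=63,648.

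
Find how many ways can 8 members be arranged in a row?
Arrangements of 8 distinct objects: 8! = 40,320.

Answer: 40,320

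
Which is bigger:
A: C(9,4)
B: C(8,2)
A
A=C(9,4)=126, B=C(8,2)=28.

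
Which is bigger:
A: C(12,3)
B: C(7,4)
A

Reasoning: A=C(12,3)=220, B=C(7,4)=35.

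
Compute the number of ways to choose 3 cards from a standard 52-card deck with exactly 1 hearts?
13 hearts and 39 non-hearts: C(13,1) × C(39,2) = 13 × 741 = 9,633.
Final answer: 9,633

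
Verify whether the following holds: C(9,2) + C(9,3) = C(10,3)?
Pascal's identity: LHS = 36 + 84 = 120; RHS = C(10,3) = 120. Both sides agree, so the statement holds.

Answer: True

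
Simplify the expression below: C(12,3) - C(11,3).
55

Reasoning: C(12,3) - C(11,3) = C(11,2) = 55.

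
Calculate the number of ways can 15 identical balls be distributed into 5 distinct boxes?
3,876
C(15+5-1, 5-1) = C(19, 4) = 3,876.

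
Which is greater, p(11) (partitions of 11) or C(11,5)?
C(11,5)
Pentagonal recurrence p(n) = p(n−1) + p(n−2) − p(n−5) − p(n−7) + …: p(11) = p(10) + p(9) − p(6) − p(4) = 42 + 30 − 11 − 5 = 56; C(11,5) = 462.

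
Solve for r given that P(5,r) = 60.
3

Explanation: P(5,r) = 5·4·…·(5−r+1), a product of r factors. Multiplying down from 5: 5 = 5; 5·4 = 20; 5·4·3 = 60 ✓ (3 factors). So r = 3.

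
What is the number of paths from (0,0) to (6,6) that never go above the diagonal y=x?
Counted by the Catalan number C_6: C_6 = C(12,6)/(6+1) = 924/7 = 132.
Final answer: 132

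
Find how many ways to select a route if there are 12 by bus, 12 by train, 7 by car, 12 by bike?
By the addition principle: 12 + 12 + 7 + 12 = 43.
Final answer: 43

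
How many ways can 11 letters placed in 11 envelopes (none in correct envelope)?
14,684,570
Using D(n) = (n-1)[D(n-1) + D(n-2)]:
D(11) = (11-1) × [D(10) + D(9)]
      = 10 × [1334961 + 133496]
      = 10 × 1468457
      = 14,684,570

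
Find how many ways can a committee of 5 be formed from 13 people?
1,287
C(13,5) = 13! / (5! × (13-5)!)
         = 13! / (5! × 8!)
         = 1,287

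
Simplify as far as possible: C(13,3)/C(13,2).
11/3

Explanation: C(n,k+1)/C(n,k) = (n−k)/(k+1). Here (13−2)/(2+1) = 11/3 = 11/3.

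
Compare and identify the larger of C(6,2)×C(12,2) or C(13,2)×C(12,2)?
C(6,2)×C(12,2)=990, C(13,2)×C(12,2)=5,148.
Final answer: C(13,2)×C(12,2)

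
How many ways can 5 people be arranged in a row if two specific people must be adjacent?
Treat pair as unit: (5-1)! arrangements × 2 internal orders = 48.

Answer: 48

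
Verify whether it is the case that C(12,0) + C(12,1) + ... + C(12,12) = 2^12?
True

Reasoning: Binomial theorem with x = y = 1: Σ C(12,i) = (1+1)^12 = 2^12 = 4,096. The statement holds.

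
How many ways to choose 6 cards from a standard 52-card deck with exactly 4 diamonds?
529,815

Explanation: 13 diamonds and 39 non-diamonds: C(13,4) × C(39,2) = 715 × 741 = 529,815.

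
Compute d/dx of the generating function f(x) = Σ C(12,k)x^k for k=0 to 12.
Σ k·C(12,k)x^(k-1) for k=1 to 12

Solution: Term-by-term differentiation gives Σ k·C(12,k)x^{k-1} for k=1 to 12.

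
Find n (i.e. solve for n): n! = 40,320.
n! is strictly increasing. 6! = 720, 7! = 5,040, 8! = 40,320 ✓. So n = 8.
Final answer: 8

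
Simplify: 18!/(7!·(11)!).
31,824

Explanation: This is C(18,7) = 31,824.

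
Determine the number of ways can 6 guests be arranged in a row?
720

Solution: Arrangements of 6 distinct objects: 6! = 720.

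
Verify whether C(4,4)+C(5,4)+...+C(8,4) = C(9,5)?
True

Solution: Hockey stick identity gives Σ = C(9,5) = 126; RHS C(9,5) = 126.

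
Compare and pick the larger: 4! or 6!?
6!

4!=24, 6!=720. 6! > 4!.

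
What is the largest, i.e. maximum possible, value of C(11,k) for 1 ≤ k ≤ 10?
C(11,k) is maximised at the centre of the row: C(11,5) = 462.
Final answer: 462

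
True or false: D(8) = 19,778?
False

Working:
Derangements of 8 elements: D(8) = (8-1)·[D(7) + D(6)] = 7·[1,854 + 265] = 14,833.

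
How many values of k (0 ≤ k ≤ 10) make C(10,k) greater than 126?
3

Explanation: Row 10 is unimodal and symmetric about k=10/2. C(10,3)=120 ≤ 126; C(10,4)=210 > 126; by symmetry C(10,k) > 126 for k = 4..6. That's 6 - 4 + 1 = 3 values.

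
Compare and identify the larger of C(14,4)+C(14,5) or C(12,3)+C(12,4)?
C(14,4)+C(14,5)

First=3,003, Second=715.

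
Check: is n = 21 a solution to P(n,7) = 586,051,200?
Yes

Explanation: P(21,7) = 21·20·19·18·17·16·15 = 586,051,200, which equals 586,051,200.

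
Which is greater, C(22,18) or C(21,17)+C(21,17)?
C(21,17)+C(21,17)

Reasoning: C(22,18)=7,315; C(21,17)+C(21,17)=5,985+5,985=11,970.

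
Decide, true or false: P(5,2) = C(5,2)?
P(5,2) = 20 but C(5,2) = 10; they differ by a factor of 2! = 2, so the statement does not hold.
Final answer: False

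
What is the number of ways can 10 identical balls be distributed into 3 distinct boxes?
66

Explanation: C(10+3-1, 3-1) = C(12, 2) = 66.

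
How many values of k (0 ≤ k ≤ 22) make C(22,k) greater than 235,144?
7

Row 22 is unimodal and symmetric about k=22/2. C(22,7)=170,544 ≤ 235,144; C(22,8)=319,770 > 235,144; by symmetry C(22,k) > 235,144 for k = 8..14. That's 14 - 8 + 1 = 7 values.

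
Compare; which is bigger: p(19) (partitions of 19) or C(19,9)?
Pentagonal recurrence p(n) = p(n−1) + p(n−2) − p(n−5) − p(n−7) + …: p(19) = p(18) + p(17) − p(14) − p(12) + p(7) + p(4) = 385 + 297 − 135 − 77 + 15 + 5 = 490; C(19,9) = 92,378.
Final answer: C(19,9)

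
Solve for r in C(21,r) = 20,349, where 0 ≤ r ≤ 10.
C(21,r) is increasing for 0 ≤ r ≤ 10. Stepping up (C(21,r+1) = C(21,r)·(21−r)/(r+1)): C(21,1) = 21, C(21,2) = 210, C(21,3) = 1,330, C(21,4) = 5,985, C(21,5) = 20,349 ✓. So r = 5.

Answer: 5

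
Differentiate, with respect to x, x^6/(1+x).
(6x^5(1+x) - x^6)/(1+x)²
Quotient rule: [6x^{5}(1+x) - x^6]/(1+x)².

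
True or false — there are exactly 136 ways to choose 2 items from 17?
C(17,2) = 136.

Answer: True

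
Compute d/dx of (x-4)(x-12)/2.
(2x - 16)/2

Working:
d/dx[(x-4)(x-12)] = (x-12) + (x-4) = 2x - 16. Dividing by 2 gives (2x - 16)/2.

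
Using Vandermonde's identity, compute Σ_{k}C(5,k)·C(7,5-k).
792

Solution: = C(5+7,5) = C(12,5) = 792.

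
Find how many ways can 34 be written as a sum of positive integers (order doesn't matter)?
12,310

Solution: Pentagonal recurrence p(n) = p(n−1) + p(n−2) − p(n−5) − p(n−7) + …: p(34) = p(33) + p(32) − p(29) − p(27) + p(22) + p(19) − p(12) − p(8) = 10,143 + 8,349 − 4,565 − 3,010 + 1,002 + 490 − 77 − 22 = 12,310.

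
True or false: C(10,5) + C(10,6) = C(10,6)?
False

Working:
Pascal's identity gives C(11,6) = 462, whereas C(10,6) = 210.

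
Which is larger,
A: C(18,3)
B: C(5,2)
A

Explanation: A=C(18,3)=816, B=C(5,2)=10.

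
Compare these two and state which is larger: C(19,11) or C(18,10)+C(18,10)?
C(19,11)=75,582; C(18,10)+C(18,10)=43,758+43,758=87,516.
Final answer: C(18,10)+C(18,10)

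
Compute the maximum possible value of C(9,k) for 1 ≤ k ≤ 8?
C(9,k) is maximised at the centre of the row: C(9,4) = 126.

Answer: 126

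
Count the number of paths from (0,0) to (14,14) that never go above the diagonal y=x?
2,674,440

Counted by the Catalan number C_14: C_14 = C(28,14)/(14+1) = 40,116,600/15 = 2,674,440.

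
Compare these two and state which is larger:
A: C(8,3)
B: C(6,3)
A

Explanation: A=C(8,3)=56, B=C(6,3)=20.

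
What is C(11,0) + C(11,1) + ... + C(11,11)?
Sum of binomial coefficients = 2^11 = 2,048.
Final answer: 2,048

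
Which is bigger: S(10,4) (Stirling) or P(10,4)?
S(10,4)

S(10,4) = 4·S(9,4) + S(9,3) = 4·7,770 + 3,025 = 34,105; P(10,4) = 5,040.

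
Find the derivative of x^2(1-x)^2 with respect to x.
2x^1(1-x)^2 - 2x^2(1-x)^1

Working:
Product rule: 2x^{1}(1-x)^{2} + x^2·(-2)(1-x)^{1}.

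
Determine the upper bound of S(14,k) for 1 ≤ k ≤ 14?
Row S(14,k) for k = 1..14 (via S(n,k) = k·S(n−1,k) + S(n−1,k−1)): 1, 8,191, 788,970, 10,391,745, 40,075,035, 63,436,373, 49,329,280, 20,912,320, 5,135,130, 752,752, 66,066, 3,367, 91, 1. The row is unimodal; maximum at k = 6: 63,436,373.

Answer: 63,436,373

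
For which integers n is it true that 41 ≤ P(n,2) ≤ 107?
7, 8, 9, 10

Reasoning: P(6,2)=30; P(7,2)=42; P(8,2)=56; P(9,2)=72; P(10,2)=90; P(11,2)=110. So valid n = 7, 8, 9, 10.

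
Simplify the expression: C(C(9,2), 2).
630

C(9,2) = 36, then C(36, 2) = 630.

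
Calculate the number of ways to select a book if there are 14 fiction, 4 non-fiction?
18

Explanation: By the addition principle: 14 + 4 = 18.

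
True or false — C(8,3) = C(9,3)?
LHS = C(8,3) = 56; RHS = C(9,3) = 84. 56 ≠ 84, so the statement does not hold.
Final answer: False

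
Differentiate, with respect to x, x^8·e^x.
(8x^7 + x^8)e^x

Reasoning: Product rule: d/dx[x^8]·e^x + x^8·d/dx[e^x] = 8x^{7}e^x + x^8e^x.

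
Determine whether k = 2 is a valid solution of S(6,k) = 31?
S(6,2) = 2·S(5,2) + S(5,1) = 2·15 + 1 = 31, which equals 31.
Final answer: Yes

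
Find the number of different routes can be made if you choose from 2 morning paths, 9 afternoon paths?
18

Explanation: By the multiplication principle: 2 × 9 = 18.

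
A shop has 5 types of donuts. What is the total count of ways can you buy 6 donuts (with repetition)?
210

Solution: Stars and bars: C(6+5-1, 6) = C(10, 6) = 210.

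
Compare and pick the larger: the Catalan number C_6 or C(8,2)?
C_6 = C(12,6)/(6+1) = 924/7 = 132; C(8,2) = 28.
Final answer: C_6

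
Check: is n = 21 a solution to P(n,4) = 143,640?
Yes

Working:
P(21,4) = 21·20·19·18 = 143,640, which equals 143,640.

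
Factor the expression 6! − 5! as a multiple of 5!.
5 × 5! = 600

Reasoning: 6! − 5! = 6·5! − 5! = (6 − 1)·5! = 5 × 5! = 600.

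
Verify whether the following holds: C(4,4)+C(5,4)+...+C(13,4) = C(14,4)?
Hockey stick identity gives Σ = C(14,5) = 2,002; RHS C(14,4) = 1,001.
Final answer: False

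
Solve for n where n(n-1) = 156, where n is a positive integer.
13

n² − n − 156 = 0, so n = (1 ± √(1 + 4·156))/2 = (1 ± √625)/2 = (1 ± 25)/2, i.e. n = 13 or n = -12. Taking the positive root, n = 13 (check: 13×12 = 156).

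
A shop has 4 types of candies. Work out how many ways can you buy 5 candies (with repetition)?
56

Explanation: Stars and bars: C(5+4-1, 5) = C(8, 5) = 56.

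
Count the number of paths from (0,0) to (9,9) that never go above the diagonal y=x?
Counted by the Catalan number C_9: C_9 = C(18,9)/(9+1) = 48,620/10 = 4,862.

Answer: 4,862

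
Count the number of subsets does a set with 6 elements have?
64
Each element can be included or excluded: 2^6 = 64.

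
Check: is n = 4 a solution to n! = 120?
4! = 4·3! = 4·6 = 24, which does not equal 120.

Answer: No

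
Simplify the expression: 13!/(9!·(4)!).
715

Working:
This is C(13,9) = 715.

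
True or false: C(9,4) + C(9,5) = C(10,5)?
Pascal's identity C(n,k) + C(n,k+1) = C(n+1,k+1): 126 + 126 = 252 = C(10,5).

Answer: True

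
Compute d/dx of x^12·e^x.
(12x^11 + x^12)e^x

Working:
Product rule: d/dx[x^12]·e^x + x^12·d/dx[e^x] = 12x^{11}e^x + x^12e^x.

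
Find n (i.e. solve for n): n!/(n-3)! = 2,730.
15

Working:
n!/(n-3)! = n×(n-1)×(n-2), a product of 3 consecutive integers ≈ (n−1)^3. 2,730^(1/3) + 1 ≈ 15.0; check n = 15: 15×14×13 = 2,730 ✓. So n = 15.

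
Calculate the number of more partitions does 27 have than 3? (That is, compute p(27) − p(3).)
Pentagonal recurrence p(n) = p(n−1) + p(n−2) − p(n−5) − p(n−7) + …: p(27) = p(26) + p(25) − p(22) − p(20) + p(15) + p(12) − p(5) − p(1) = 2,436 + 1,958 − 1,002 − 627 + 176 + 77 − 7 − 1 = 3,010.
p(3) = p(2) + p(1) = 2 + 1 = 3.
Difference = 3,010 − 3 = 3,007.
Final answer: 3,007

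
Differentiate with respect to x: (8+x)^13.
13(8+x)^12

Reasoning: Using the power rule: d/dx (8+x)^13 = 13(8+x)^{12}.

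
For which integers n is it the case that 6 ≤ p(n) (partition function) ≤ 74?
Tabulating p(n) via p(n) = p(n−1) + p(n−2) − p(n−5) − p(n−7) + …: p(4)=5; p(5)=7; p(6)=11; p(7)=15; p(8)=22; p(9)=30; p(10)=42; p(11)=56; p(12)=77. So valid n = 5, 6, 7, 8, 9, 10, 11.
Final answer: 5, 6, 7, 8, 9, 10, 11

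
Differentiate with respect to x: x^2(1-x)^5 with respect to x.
2x^1(1-x)^5 - 5x^2(1-x)^4

Explanation: Product rule: 2x^{1}(1-x)^{5} + x^2·(-5)(1-x)^{4}.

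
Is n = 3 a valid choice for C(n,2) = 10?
C(3,2) = 3·2/2! = 6/2 = 3, which does not equal 10.
Final answer: No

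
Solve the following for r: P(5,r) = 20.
2

P(5,r) = 5·4·…·(5−r+1), a product of r factors. Multiplying down from 5: 5 = 5; 5·4 = 20 ✓ (2 factors). So r = 2.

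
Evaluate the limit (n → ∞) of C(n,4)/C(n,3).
C(n,4)/C(n,3) = (n-3)/4 → ∞ as n → ∞.
Final answer: ∞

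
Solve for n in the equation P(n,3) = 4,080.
17

P(n,3) = n(n−1)(n−2) is increasing in n; n(n−1)(n−2) ≈ (n−1)^3 = 4,080 gives n ≈ 17.0. Check: P(15,3) = 2,730, P(16,3) = 3,360, P(17,3) = 4,080 ✓. So n = 17.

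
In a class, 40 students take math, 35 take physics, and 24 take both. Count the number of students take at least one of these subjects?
51
|A∪B| = |A|+|B|-|A∩B| = 40+35-24 = 51.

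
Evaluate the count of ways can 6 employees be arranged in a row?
Arrangements of 6 distinct objects: 6! = 720.

Answer: 720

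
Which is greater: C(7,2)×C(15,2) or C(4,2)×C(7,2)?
C(7,2)×C(15,2)

Explanation: C(7,2)×C(15,2)=2,205, C(4,2)×C(7,2)=126.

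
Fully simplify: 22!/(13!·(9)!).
497,420

Explanation: This is C(22,13) = 497,420.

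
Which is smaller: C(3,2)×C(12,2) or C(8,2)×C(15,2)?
C(3,2)×C(12,2)

C(3,2)×C(12,2)=198, C(8,2)×C(15,2)=2,940.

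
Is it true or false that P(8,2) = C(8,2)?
P(8,2) = 56 but C(8,2) = 28; they differ by a factor of 2! = 2, so the statement does not hold.
Final answer: False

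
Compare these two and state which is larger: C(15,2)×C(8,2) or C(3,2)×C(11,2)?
C(15,2)×C(8,2)

Solution: C(15,2)×C(8,2)=2,940, C(3,2)×C(11,2)=165.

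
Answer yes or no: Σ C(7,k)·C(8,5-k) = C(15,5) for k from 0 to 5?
Yes

Working:
Vandermonde's identity gives C(15,5) = 3,003; RHS C(15,5) = 3,003.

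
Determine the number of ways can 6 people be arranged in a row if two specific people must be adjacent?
240
Treat pair as unit: (6-1)! arrangements × 2 internal orders = 240.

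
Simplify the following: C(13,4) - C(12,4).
220

Reasoning: C(13,4) - C(12,4) = C(12,3) = 220.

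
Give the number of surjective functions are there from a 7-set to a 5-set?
16,800

Reasoning: Onto functions = 5! × S(7,5)
First compute S(7,5) via recurrence:
Using the Stirling recurrence: S(n,k) = k·S(n-1,k) + S(n-1,k-1)
S(7,5) = 5·S(6,5) + S(6,4)
         = 5·15 + 65
         = 75 + 65
         = 140
Then: 120 × 140 = 16,800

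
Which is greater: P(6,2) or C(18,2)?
C(18,2)

Solution: P(6,2)=30, C(18,2)=153.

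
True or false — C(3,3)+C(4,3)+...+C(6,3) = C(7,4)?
True

Working:
Hockey stick identity gives Σ = C(7,4) = 35; RHS C(7,4) = 35.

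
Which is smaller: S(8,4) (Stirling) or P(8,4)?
P(8,4)

Explanation: S(8,4) = 4·S(7,4) + S(7,3) = 4·350 + 301 = 1,701; P(8,4) = 1,680.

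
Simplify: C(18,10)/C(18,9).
9/10

Reasoning: C(n,k+1)/C(n,k) = (n−k)/(k+1). Here (18−9)/(9+1) = 9/10 = 9/10.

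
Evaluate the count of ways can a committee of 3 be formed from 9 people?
C(9,3) = 9! / (3! × (9-3)!)
         = 9! / (3! × 6!)
         = 84

Answer: 84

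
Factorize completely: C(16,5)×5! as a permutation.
P(16,5)
C(16,5)×5! = [16!/(5!(11)!)]×5! = 16!/(11)! = P(16,5) = 524,160.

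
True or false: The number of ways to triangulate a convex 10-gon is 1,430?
True
Triangulations of a convex 10-gon are counted by the Catalan number C_8: C_8 = C(16,8)/(8+1) = 12,870/9 = 1,430.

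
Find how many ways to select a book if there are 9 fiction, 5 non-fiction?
By the addition principle: 9 + 5 = 14.

Answer: 14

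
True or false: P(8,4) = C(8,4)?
False

Reasoning: P(8,4) = 1,680 and C(8,4) = 70; P(n,r) = r! × C(n,r) so P > C whenever r ≥ 2.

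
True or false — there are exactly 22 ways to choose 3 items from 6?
C(6,3) = 20 ≠ 22.

Answer: False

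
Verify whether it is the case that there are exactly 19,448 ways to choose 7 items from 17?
True

C(17,7) = 19,448.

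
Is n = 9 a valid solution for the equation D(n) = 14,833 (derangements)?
No
D(9) = (9-1)·[D(8) + D(7)] = 8·[14,833 + 1,854] = 133,496, which does not equal 14,833.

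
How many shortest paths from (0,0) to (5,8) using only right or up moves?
1,287
Choose 5 rights from 13 moves: C(13,5) = 1,287.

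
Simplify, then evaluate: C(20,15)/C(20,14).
2/5

Reasoning: C(n,k+1)/C(n,k) = (n−k)/(k+1). Here (20−14)/(14+1) = 6/15 = 2/5.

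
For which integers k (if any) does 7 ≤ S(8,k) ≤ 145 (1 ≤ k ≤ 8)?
S(8,1)=1; S(8,2)=127; S(8,3)=966; S(8,4)=1,701; S(8,5)=1,050; S(8,6)=266; S(8,7)=28; S(8,8)=1. So valid k = 2, 7.

Answer: 2, 7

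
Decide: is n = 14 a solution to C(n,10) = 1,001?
C(14,10) = 14·13·12·11·10·9·8·7·6·5/10! = 3,632,428,800/3,628,800 = 1,001, which equals 1,001.
Final answer: Yes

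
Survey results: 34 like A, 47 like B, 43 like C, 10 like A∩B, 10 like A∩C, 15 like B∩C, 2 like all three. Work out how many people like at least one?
91

Reasoning: |A∪B∪C| = 34+47+43-10-10-15+2 = 91.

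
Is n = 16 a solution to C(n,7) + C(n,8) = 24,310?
Yes

Working:
C(16,7) + C(16,8) = 11,440 + 12,870 = 24,310, which equals 24,310.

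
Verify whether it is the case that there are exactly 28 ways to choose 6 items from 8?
True
C(8,6) = 28.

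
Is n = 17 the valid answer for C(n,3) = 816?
C(17,3) = 17·16·15/3! = 4,080/6 = 680, which does not equal 816.
Final answer: No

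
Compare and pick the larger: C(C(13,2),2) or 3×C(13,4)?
C(C(13,2),2)

Reasoning: C(C(13,2),2)=3,003, 3×C(13,4)=2,145.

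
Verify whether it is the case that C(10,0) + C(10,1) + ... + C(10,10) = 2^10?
True

Solution: Binomial theorem with x = y = 1: Σ C(10,i) = (1+1)^10 = 2^10 = 1,024. The statement holds.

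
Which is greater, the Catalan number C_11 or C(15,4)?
C_11

Solution: C_11 = C(22,11)/(11+1) = 705,432/12 = 58,786; C(15,4) = 1,365.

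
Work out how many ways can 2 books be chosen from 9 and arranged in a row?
72

Solution: P(9,2) = 9!/(9-2)! = 72.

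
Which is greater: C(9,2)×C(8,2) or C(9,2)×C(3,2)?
C(9,2)×C(8,2)

Working:
C(9,2)×C(8,2)=1,008, C(9,2)×C(3,2)=108.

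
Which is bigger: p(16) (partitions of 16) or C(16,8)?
Pentagonal recurrence p(n) = p(n−1) + p(n−2) − p(n−5) − p(n−7) + …: p(16) = p(15) + p(14) − p(11) − p(9) + p(4) + p(1) = 176 + 135 − 56 − 30 + 5 + 1 = 231; C(16,8) = 12,870.
Final answer: C(16,8)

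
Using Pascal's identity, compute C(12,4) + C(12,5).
C(12,4) + C(12,5) = C(13,5) = 1,287.
Final answer: 1,287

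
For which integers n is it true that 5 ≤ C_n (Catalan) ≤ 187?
3, 4, 5, 6

Reasoning: C_2=2; C_3=5; C_4=14; C_5=42; C_6=132; C_7=429. So valid n = 3, 4, 5, 6.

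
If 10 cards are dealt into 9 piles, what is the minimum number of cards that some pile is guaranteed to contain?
Pigeonhole: ⌈10/9⌉ = 2.
Final answer: 2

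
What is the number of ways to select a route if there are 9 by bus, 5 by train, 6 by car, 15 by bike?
35

Reasoning: By the addition principle: 9 + 5 + 6 + 15 = 35.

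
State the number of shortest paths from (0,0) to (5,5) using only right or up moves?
252

Choose 5 rights from 10 moves: C(10,5) = 252.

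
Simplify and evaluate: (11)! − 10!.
36,288,000

(11)! − 10! = (11)·10! − 10! = (11−1)·10! = 10·10! = 36,288,000.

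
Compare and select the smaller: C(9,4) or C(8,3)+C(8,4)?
Equal

By Pascal's identity: C(9,4) = C(8,3)+C(8,4) = 126. Equal.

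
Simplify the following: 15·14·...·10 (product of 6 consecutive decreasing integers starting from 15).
3,603,600

Explanation: This is P(15,6) = 15!/(9)! = 3,603,600.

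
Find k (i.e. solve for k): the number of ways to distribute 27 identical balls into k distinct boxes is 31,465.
5

Stars and bars: the count is C(27+k−1, k−1), increasing in k. k=3: C(29,2) = 406, k=4: C(30,3) = 4,060, k=5: C(31,4) = 31,465 ✓. So k = 5.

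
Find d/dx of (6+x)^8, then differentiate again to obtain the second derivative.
56(6+x)^6

Solution: First derivative: 8(6+x)^{7}. Second derivative: 8·7·(6+x)^{6} = 56(6+x)^{6}.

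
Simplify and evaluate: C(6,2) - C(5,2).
C(6,2) - C(5,2) = C(5,1) = 5.
Final answer: 5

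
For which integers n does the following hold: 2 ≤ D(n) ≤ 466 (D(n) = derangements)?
3, 4, 5, 6
Using D(n) = (n−1)[D(n−1) + D(n−2)] with D(1)=0, D(2)=1: D(2)=1; D(3)=2; D(4)=9; D(5)=44; D(6)=265; D(7)=1,854. So valid n = 3, 4, 5, 6.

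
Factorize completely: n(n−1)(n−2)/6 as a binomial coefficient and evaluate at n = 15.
C(n,3); C(15,3) = 455

Explanation: n(n−1)(n−2)/6 = n!/(3!(n−3)!) = C(n,3). At n = 15: C(15,3) = 455.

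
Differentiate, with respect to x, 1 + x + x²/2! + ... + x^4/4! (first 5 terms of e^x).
1 + x + x²/2! + ... + x^3/3!
Differentiating term by term gives the first 4 terms of e^x.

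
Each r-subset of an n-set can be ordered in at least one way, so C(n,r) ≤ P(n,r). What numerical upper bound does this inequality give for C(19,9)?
P(19,9) = 19·18·17·16·15·14·13·12·11 = 33,522,128,640, so C(19,9) ≤ 33,522,128,640. (The bound is loose by a factor of 9! = 362,880: C(19,9) = 33,522,128,640/362,880 = 92,378.)

Answer: 33,522,128,640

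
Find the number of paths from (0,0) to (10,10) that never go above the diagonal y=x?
Counted by the Catalan number C_10: C_10 = C(20,10)/(10+1) = 184,756/11 = 16,796.

Answer: 16,796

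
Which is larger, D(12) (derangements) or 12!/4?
D(12)

Explanation: D(12) = (12-1)·[D(11) + D(10)] = 11·[14,684,570 + 1,334,961] = 176,214,841; 12!/4 = 479,001,600/4 = 119,750,400.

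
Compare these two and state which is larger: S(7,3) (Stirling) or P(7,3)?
S(7,3)

Solution: S(7,3) = 3·S(6,3) + S(6,2) = 3·90 + 31 = 301; P(7,3) = 210.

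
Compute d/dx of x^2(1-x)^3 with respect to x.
2x^1(1-x)^3 - 3x^2(1-x)^2

Reasoning: Product rule: 2x^{1}(1-x)^{3} + x^2·(-3)(1-x)^{2}.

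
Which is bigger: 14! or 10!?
14!

Explanation: 14!=87,178,291,200, 10!=3,628,800. 14! > 10!.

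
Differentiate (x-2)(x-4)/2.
(2x - 6)/2

d/dx[(x-2)(x-4)] = (x-4) + (x-2) = 2x - 6. Dividing by 2 gives (2x - 6)/2.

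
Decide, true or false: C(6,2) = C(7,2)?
False

Working:
LHS = C(6,2) = 15; RHS = C(7,2) = 21. 15 ≠ 21, so the statement does not hold.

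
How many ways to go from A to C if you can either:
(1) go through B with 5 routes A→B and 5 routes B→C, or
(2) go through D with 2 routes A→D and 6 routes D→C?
Route via B: 5×5=25. Route via D: 2×6=12. Total: 37.
Final answer: 37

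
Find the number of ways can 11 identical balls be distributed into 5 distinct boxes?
1,365

Solution: C(11+5-1, 5-1) = C(15, 4) = 1,365.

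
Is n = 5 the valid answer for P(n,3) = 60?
Yes
P(5,3) = 5·4·3 = 60, which equals 60.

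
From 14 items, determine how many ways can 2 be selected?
91

Working:
C(14,2) = 14! / (2! × (14-2)!)
         = 14! / (2! × 12!)
         = 91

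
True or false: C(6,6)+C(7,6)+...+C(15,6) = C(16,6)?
False
Hockey stick identity gives Σ = C(16,7) = 11,440; RHS C(16,6) = 8,008.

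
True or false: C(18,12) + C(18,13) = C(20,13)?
Pascal's identity gives C(19,13) = 27,132, whereas C(20,13) = 77,520.

Answer: False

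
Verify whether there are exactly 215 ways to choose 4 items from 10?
C(10,4) = 210 ≠ 215.
Final answer: False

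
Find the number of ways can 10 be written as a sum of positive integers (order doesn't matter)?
42

Explanation: Pentagonal recurrence p(n) = p(n−1) + p(n−2) − p(n−5) − p(n−7) + …: p(10) = p(9) + p(8) − p(5) − p(3) = 30 + 22 − 7 − 3 = 42.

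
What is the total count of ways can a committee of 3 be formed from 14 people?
364

Explanation: C(14,3) = 14! / (3! × (14-3)!)
         = 14! / (3! × 11!)
         = 364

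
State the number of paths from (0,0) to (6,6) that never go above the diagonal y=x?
132
Counted by the Catalan number C_6: C_6 = C(12,6)/(6+1) = 924/7 = 132.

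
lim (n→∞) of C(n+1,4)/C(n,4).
1

Explanation: Both numerator and denominator grow as n^4/4! for large n, so the ratio → 1.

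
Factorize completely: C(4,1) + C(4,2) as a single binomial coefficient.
C(5,2)

Reasoning: By Pascal's identity: C(4,1) + C(4,2) = C(5,2) = 10.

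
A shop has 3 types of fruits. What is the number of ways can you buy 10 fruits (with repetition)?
66

Stars and bars: C(10+3-1, 10) = C(12, 10) = 66.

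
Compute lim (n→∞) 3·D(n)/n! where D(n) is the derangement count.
3/e

Solution: D(n)/n! → 1/e, so 3·D(n)/n! → 3/e.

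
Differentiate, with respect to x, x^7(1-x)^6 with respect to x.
7x^6(1-x)^6 - 6x^7(1-x)^5

Solution: Product rule: 7x^{6}(1-x)^{6} + x^7·(-6)(1-x)^{5}.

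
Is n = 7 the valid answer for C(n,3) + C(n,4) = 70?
C(7,3) + C(7,4) = 35 + 35 = 70, which equals 70.

Answer: Yes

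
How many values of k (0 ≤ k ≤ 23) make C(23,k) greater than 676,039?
Row 23 is unimodal and symmetric about k=23/2. C(23,8)=490,314 ≤ 676,039; C(23,9)=817,190 > 676,039; by symmetry C(23,k) > 676,039 for k = 9..14. That's 14 - 9 + 1 = 6 values.

Answer: 6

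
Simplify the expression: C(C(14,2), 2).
4,095

Working:
C(14,2) = 91, then C(91, 2) = 4,095.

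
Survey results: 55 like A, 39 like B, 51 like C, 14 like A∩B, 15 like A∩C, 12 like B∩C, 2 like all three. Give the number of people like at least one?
|A∪B∪C| = 55+39+51-14-15-12+2 = 106.
Final answer: 106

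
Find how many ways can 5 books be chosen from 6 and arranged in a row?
720

Reasoning: P(6,5) = 6!/(6-5)! = 720.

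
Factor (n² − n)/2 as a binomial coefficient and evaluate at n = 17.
C(n,2); C(17,2) = 136

(n² − n)/2 = n(n−1)/2 = C(n,2). At n = 17: C(17,2) = 136.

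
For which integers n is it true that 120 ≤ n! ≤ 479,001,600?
5, 6, 7, 8, 9, 10, 11, 12

Reasoning: n! is strictly increasing; 5! = 120 and 12! = 479,001,600, so valid n = 5, 6, 7, 8, 9, 10, 11, 12.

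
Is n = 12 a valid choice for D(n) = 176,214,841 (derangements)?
Yes

Explanation: D(12) = (12-1)·[D(11) + D(10)] = 11·[14,684,570 + 1,334,961] = 176,214,841, which equals 176,214,841.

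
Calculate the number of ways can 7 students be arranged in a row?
5,040
Arrangements of 7 distinct objects: 7! = 5,040.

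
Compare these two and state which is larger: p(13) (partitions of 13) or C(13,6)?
C(13,6)

Working:
Pentagonal recurrence p(n) = p(n−1) + p(n−2) − p(n−5) − p(n−7) + …: p(13) = p(12) + p(11) − p(8) − p(6) + p(1) = 77 + 56 − 22 − 11 + 1 = 101; C(13,6) = 1,716.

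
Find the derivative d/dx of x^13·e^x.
Product rule: d/dx[x^13]·e^x + x^13·d/dx[e^x] = 13x^{12}e^x + x^13e^x.

Answer: (13x^12 + x^13)e^x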